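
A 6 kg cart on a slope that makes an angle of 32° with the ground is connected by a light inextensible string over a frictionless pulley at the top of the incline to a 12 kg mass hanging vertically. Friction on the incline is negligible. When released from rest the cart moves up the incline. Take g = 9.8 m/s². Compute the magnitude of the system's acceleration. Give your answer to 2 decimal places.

For the cart on the incline: the weight component along the slope is m₁g sin 32° = 6 × 9.8 × 0.5299 = 31.158 N and the normal force is N = m₁g cos 32° = 49.865 N.
Newton's second law for the cart (up-slope positive): T − 31.158 = 6 a. For the hanging mass (downward positive): 12 × 9.8 − T = 12 a.
Adding the two equations eliminates T: 86.442 = 18 a, so a = 4.8023 m/s².

4.80 m/s²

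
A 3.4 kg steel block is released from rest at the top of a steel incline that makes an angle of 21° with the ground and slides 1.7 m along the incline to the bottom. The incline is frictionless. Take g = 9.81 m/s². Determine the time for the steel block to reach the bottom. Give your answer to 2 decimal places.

The weight component along the incline is mg sin 21° = 11.953 N and the normal force is N = mg cos 21° = 31.139 N.
With no friction, a = g sin 21° = 3.5156 m/s².
Starting from rest, L = ½at², so t = √(2L/a) = √(2 × 1.7 / 3.5156) = 0.9834 s.

0.98 s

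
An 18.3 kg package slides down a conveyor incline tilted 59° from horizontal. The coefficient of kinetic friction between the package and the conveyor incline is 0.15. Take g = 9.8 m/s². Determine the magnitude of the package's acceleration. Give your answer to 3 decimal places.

7.643 m/s²

Resolving the weight along the incline: the component pulling the package down the slope is mg sin 59° = 18.3 × 9.8 × 0.8572 = 153.730 N, and the normal force is N = mg cos 59° = 18.3 × 9.8 × 0.5150 = 92.360 N.
Kinetic friction acts up the slope with magnitude f = μN = 0.15 × 92.360 = 13.854 N.
Net force along the incline is 153.730 − 13.854 = 139.876 N, so a = 139.876 / 18.3 = 7.6435 m/s².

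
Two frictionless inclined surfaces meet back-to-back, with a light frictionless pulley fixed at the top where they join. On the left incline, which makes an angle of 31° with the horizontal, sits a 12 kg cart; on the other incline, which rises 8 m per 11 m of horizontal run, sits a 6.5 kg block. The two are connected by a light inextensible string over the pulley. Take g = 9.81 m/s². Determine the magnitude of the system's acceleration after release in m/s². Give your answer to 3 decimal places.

Resolve each weight along its own incline: the 12 kg mass has component 12 × 9.81 × sin 31° = 60.630 N down its slope, and the 6.5 kg mass has 6.5 × 9.81 × sin 36.03° = 37.505 N down its slope.
The 12 kg side's 60.630 N exceeds the other side's 37.505 N, so that mass slides down and the 6.5 kg mass slides up. Taking that direction as positive, Newton's second law for the whole system gives 60.630 − 37.505 = (12 + 6.5) a, so a = 23.125 / 18.5 = 1.2500 m/s².

1.250 m/s²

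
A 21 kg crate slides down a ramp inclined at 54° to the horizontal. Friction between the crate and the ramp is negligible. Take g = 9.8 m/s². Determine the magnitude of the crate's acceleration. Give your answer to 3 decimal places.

Resolving the weight along the incline: the component pulling the crate down the slope is mg sin 54° = 21 × 9.8 × 0.8090 = 166.492 N, and the normal force is N = mg cos 54° = 21 × 9.8 × 0.5878 = 120.969 N.
With no friction the net force along the incline is 166.492 N, so a = g sin 54° = 166.492 / 21 = 7.9282 m/s².

7.928 m/s²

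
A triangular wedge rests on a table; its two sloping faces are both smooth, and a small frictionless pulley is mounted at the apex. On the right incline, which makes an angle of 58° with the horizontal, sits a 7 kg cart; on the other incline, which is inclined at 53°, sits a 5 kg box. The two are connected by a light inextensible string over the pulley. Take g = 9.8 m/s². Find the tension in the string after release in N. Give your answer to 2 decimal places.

47.07 N

Resolve each weight along its own incline: the 7 kg mass has component 7 × 9.8 × sin 58° = 58.176 N down its slope, and the 5 kg mass has 5 × 9.8 × sin 53° = 39.133 N down its slope.
The 7 kg side's 58.176 N exceeds the other side's 39.133 N, so that mass slides down and the 5 kg mass slides up. Taking that direction as positive, Newton's second law for the whole system gives 58.176 − 39.133 = (7 + 5) a, so a = 19.043 / 12 = 1.5869 m/s².
For the 5 kg mass (up-slope positive): T − 39.133 = 5 × 1.5869, so T = 47.068 N.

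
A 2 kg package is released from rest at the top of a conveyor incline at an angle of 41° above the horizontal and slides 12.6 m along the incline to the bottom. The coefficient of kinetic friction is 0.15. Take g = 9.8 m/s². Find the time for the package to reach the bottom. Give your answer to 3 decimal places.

The weight component along the incline is mg sin 41° = 12.859 N and the normal force is N = mg cos 41° = 14.792 N.
Friction up the slope is f = μN = 0.15 × 14.792 = 2.219 N, so the net downslope force is 12.859 − 2.219 = 10.640 N and a = 10.640 / 2 = 5.3200 m/s².
Starting from rest, L = ½at², so t = √(2L/a) = √(2 × 12.6 / 5.3200) = 2.1764 s.

2.176 s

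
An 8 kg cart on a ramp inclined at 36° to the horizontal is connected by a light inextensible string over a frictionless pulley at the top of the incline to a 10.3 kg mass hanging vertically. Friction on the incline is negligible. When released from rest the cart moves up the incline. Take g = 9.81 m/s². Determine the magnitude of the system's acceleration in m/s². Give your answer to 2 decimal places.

3.00 m/s²

For the cart on the incline: the weight component along the slope is m₁g sin 36° = 8 × 9.81 × 0.5878 = 46.131 N and the normal force is N = m₁g cos 36° = 63.492 N.
Newton's second law for the cart (up-slope positive): T − 46.131 = 8 a. For the hanging mass (downward positive): 10.3 × 9.81 − T = 10.3 a.
Adding the two equations eliminates T: 54.912 = 18.3 a, so a = 3.0007 m/s².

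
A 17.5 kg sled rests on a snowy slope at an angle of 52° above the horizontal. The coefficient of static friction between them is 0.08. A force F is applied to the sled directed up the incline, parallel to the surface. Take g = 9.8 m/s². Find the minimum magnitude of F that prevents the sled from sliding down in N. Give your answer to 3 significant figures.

127 N

The normal force is N = mg cos 52° = 105.586 N. With F at its minimum the sled is on the verge of sliding down, so static friction is at its maximum μ_s N = 0.08 × 105.586 = 8.447 N and acts up the slope.
Equilibrium along the incline: F + μ_s N = mg sin 52°, so F = 135.144 − 8.447 = 126.697 N.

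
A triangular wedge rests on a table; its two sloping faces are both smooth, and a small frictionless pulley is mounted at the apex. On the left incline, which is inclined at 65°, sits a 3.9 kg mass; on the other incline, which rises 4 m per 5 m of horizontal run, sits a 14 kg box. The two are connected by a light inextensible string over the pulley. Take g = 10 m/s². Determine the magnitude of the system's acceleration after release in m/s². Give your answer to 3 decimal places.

Resolve each weight along its own incline: the 3.9 kg mass has component 3.9 × 10 × sin 65° = 35.346 N down its slope, and the 14 kg mass has 14 × 10 × sin 38.66° = 87.457 N down its slope.
The 14 kg side's 87.457 N exceeds the other side's 35.346 N, so that mass slides down and the 3.9 kg mass slides up. Taking that direction as positive, Newton's second law for the whole system gives 87.457 − 35.346 = (3.9 + 14) a, so a = 52.111 / 17.9 = 2.9112 m/s².

2.911 m/s²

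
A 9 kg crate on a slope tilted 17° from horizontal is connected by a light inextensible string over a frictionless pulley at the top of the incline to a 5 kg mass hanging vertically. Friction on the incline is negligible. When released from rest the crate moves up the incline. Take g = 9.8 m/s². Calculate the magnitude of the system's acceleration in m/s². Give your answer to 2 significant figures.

For the crate on the incline: the weight component along the slope is m₁g sin 17° = 9 × 9.8 × 0.2924 = 25.790 N and the normal force is N = m₁g cos 17° = 84.346 N.
Newton's second law for the crate (up-slope positive): T − 25.790 = 9 a. For the hanging mass (downward positive): 5 × 9.8 − T = 5 a.
Adding the two equations eliminates T: 23.210 = 14 a, so a = 1.6579 m/s².

1.7 m/s²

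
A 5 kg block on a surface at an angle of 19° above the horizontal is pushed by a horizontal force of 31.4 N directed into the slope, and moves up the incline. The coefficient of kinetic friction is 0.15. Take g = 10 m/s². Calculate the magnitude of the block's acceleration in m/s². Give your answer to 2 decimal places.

The horizontal push has components F cos 19° = 31.4 × 0.9455 = 29.689 N up the incline and F sin 19° = 31.4 × 0.3256 = 10.224 N pressing into the surface.
The normal force is therefore N = mg cos 19° + F sin 19° = 47.275 + 10.224 = 57.499 N, and kinetic friction down the slope is μN = 0.15 × 57.499 = 8.625 N.
Along the incline: F cos 19° − mg sin 19° − μN = ma, so 29.689 − 16.280 − 8.625 = 5 a, giving a = 0.9568 m/s².

0.96 m/s²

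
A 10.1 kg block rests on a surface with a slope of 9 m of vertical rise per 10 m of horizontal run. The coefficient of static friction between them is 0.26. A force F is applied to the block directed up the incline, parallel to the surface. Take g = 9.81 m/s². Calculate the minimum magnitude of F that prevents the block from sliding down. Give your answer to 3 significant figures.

47.1 N

The normal force is N = mg cos 41.99° = 73.646 N. With F at its minimum the block is on the verge of sliding down, so static friction is at its maximum μ_s N = 0.26 × 73.646 = 19.148 N and acts up the slope.
Equilibrium along the incline: F + μ_s N = mg sin 41.99°, so F = 66.282 − 19.148 = 47.134 N.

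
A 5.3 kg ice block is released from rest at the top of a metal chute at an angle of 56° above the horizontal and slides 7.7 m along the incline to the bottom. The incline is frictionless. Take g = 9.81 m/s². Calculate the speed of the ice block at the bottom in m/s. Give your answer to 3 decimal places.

11.191 m/s

The weight component along the incline is mg sin 56° = 43.104 N and the normal force is N = mg cos 56° = 29.074 N.
With no friction, a = g sin 56° = 8.1329 m/s².
Starting from rest over a distance of 7.7 m, v² = 2aL = 2 × 8.1329 × 7.7 = 125.2467, so v = 11.1914 m/s.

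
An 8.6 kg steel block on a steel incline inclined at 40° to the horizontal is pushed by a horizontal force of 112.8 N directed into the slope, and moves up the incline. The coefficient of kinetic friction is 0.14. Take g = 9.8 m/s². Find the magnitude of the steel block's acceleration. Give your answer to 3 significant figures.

1.52 m/s²

The horizontal push has components F cos 40° = 112.8 × 0.7660 = 86.405 N up the incline and F sin 40° = 112.8 × 0.6428 = 72.508 N pressing into the surface.
The normal force is therefore N = mg cos 40° + F sin 40° = 64.558 + 72.508 = 137.066 N, and kinetic friction down the slope is μN = 0.14 × 137.066 = 19.189 N.
Along the incline: F cos 40° − mg sin 40° − μN = ma, so 86.405 − 54.175 − 19.189 = 8.6 a, giving a = 1.5164 m/s².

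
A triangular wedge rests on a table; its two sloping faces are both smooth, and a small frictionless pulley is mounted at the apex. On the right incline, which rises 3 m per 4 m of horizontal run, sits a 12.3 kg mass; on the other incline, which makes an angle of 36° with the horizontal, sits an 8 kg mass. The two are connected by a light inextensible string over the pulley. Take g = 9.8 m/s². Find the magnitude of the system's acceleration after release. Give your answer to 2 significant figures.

Resolve each weight along its own incline: the 12.3 kg mass has component 12.3 × 9.8 × sin 36.87° = 72.324 N down its slope, and the 8 kg mass has 8 × 9.8 × sin 36° = 46.082 N down its slope.
The 12.3 kg side's 72.324 N exceeds the other side's 46.082 N, so that mass slides down and the 8 kg mass slides up. Taking that direction as positive, Newton's second law for the whole system gives 72.324 − 46.082 = (12.3 + 8) a, so a = 26.242 / 20.3 = 1.2927 m/s².

1.3 m/s²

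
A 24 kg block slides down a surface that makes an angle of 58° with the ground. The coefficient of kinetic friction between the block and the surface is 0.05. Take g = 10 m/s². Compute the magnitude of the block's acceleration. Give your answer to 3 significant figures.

Resolving the weight along the incline: the component pulling the block down the slope is mg sin 58° = 24 × 10 × 0.8480 = 203.520 N, and the normal force is N = mg cos 58° = 24 × 10 × 0.5299 = 127.176 N.
Kinetic friction acts up the slope with magnitude f = μN = 0.05 × 127.176 = 6.359 N.
Net force along the incline is 203.520 − 6.359 = 197.161 N, so a = 197.161 / 24 = 8.2150 m/s².

8.22 m/s²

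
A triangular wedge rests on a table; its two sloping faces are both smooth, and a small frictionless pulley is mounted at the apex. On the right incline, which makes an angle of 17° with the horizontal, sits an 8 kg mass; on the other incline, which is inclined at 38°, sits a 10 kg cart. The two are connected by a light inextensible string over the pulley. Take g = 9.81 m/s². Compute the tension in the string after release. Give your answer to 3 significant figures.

39.6 N

Resolve each weight along its own incline: the 8 kg mass has component 8 × 9.81 × sin 17° = 22.945 N down its slope, and the 10 kg mass has 10 × 9.81 × sin 38° = 60.396 N down its slope.
The 10 kg side's 60.396 N exceeds the other side's 22.945 N, so that mass slides down and the 8 kg mass slides up. Taking that direction as positive, Newton's second law for the whole system gives 60.396 − 22.945 = (8 + 10) a, so a = 37.451 / 18 = 2.0806 m/s².
For the 8 kg mass (up-slope positive): T − 22.945 = 8 × 2.0806, so T = 39.590 N.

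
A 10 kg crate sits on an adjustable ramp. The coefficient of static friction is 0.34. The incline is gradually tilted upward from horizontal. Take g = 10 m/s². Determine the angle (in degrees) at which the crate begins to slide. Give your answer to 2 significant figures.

19°

At the threshold of sliding, static friction is at its maximum μ_s N and exactly balances the weight component along the incline: mg sin θ = μ_s mg cos θ.
Hence tan θ = μ_s = 0.34, so θ = arctan(0.34) = 18.7780°.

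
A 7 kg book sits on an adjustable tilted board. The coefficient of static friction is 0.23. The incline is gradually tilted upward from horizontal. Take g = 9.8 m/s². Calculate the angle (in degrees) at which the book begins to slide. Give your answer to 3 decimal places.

12.953°

At the threshold of sliding, static friction is at its maximum μ_s N and exactly balances the weight component along the incline: mg sin θ = μ_s mg cos θ.
Hence tan θ = μ_s = 0.23, so θ = arctan(0.23) = 12.9528°.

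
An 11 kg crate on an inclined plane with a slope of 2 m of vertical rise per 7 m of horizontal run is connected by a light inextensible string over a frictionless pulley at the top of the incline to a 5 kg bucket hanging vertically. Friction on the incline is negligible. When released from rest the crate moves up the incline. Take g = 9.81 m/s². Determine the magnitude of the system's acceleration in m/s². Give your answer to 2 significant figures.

1.2 m/s²

For the crate on the incline: the weight component along the slope is m₁g sin 15.95° = 11 × 9.81 × 0.2747 = 29.643 N and the normal force is N = m₁g cos 15.95° = 103.758 N.
Newton's second law for the crate (up-slope positive): T − 29.643 = 11 a. For the hanging bucket (downward positive): 5 × 9.81 − T = 5 a.
Adding the two equations eliminates T: 19.407 = 16 a, so a = 1.2129 m/s².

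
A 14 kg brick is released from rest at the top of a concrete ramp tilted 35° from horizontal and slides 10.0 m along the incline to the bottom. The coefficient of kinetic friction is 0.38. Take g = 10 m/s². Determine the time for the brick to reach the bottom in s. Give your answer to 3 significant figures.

2.76 s

The weight component along the incline is mg sin 35° = 80.301 N and the normal force is N = mg cos 35° = 114.681 N.
Friction up the slope is f = μN = 0.38 × 114.681 = 43.579 N, so the net downslope force is 80.301 − 43.579 = 36.722 N and a = 36.722 / 14 = 2.6230 m/s².
Starting from rest, L = ½at², so t = √(2L/a) = √(2 × 10.0 / 2.6230) = 2.7613 s.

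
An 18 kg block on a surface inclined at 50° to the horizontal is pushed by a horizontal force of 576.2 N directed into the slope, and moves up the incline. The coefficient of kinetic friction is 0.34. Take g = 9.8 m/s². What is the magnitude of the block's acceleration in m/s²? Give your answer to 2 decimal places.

The horizontal push has components F cos 50° = 576.2 × 0.6428 = 370.381 N up the incline and F sin 50° = 576.2 × 0.7660 = 441.369 N pressing into the surface.
The normal force is therefore N = mg cos 50° + F sin 50° = 113.390 + 441.369 = 554.759 N, and kinetic friction down the slope is μN = 0.34 × 554.759 = 188.618 N.
Along the incline: F cos 50° − mg sin 50° − μN = ma, so 370.381 − 135.122 − 188.618 = 18 a, giving a = 2.5912 m/s².

2.59 m/s²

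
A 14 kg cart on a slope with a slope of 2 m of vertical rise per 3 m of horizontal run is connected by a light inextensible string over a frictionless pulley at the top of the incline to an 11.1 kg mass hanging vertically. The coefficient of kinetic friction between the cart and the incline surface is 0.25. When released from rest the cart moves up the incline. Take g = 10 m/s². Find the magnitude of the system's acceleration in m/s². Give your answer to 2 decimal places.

For the cart on the incline: the weight component along the slope is m₁g sin 33.69° = 14 × 10 × 0.5547 = 77.658 N and the normal force is N = m₁g cos 33.69° = 116.487 N.
Kinetic friction opposes the cart's motion up the incline: f = μN = 0.25 × 116.487 = 29.122 N acting down the slope.
Newton's second law for the cart (up-slope positive): T − 77.658 − 29.122 = 14 a. For the hanging mass (downward positive): 11.1 × 10 − T = 11.1 a.
Adding the two equations eliminates T: 4.220 = 25.1 a, so a = 0.1681 m/s².

0.17 m/s²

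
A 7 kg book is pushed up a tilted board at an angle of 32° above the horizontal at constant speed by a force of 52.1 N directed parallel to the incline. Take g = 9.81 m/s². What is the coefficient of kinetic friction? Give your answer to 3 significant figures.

At constant speed ΣF = 0 along the incline. The applied 52.1 N acts up the slope; the weight component mg sin 32° = 36.390 N and kinetic friction μN both act down the slope.
So 52.1 = 36.390 + μ × 58.235, giving μ = (52.1 − 36.390) / 58.235 = 0.2698.

0.270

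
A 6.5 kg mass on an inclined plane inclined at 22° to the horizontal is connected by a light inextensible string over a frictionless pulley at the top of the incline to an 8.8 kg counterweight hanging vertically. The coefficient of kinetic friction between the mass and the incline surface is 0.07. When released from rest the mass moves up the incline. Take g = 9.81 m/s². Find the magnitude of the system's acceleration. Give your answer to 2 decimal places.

For the mass on the incline: the weight component along the slope is m₁g sin 22° = 6.5 × 9.81 × 0.3746 = 23.886 N and the normal force is N = m₁g cos 22° = 59.122 N.
Kinetic friction opposes the mass's motion up the incline: f = μN = 0.07 × 59.122 = 4.139 N acting down the slope.
Newton's second law for the mass (up-slope positive): T − 23.886 − 4.139 = 6.5 a. For the hanging counterweight (downward positive): 8.8 × 9.81 − T = 8.8 a.
Adding the two equations eliminates T: 58.303 = 15.3 a, so a = 3.8107 m/s².

3.81 m/s²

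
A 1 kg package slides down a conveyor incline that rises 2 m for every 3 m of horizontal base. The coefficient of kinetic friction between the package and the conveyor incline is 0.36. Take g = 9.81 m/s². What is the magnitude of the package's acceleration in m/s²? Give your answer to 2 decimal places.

Resolving the weight along the incline: the component pulling the package down the slope is mg sin 33.69° = 1 × 9.81 × 0.5547 = 5.442 N, and the normal force is N = mg cos 33.69° = 1 × 9.81 × 0.8321 = 8.163 N.
Kinetic friction acts up the slope with magnitude f = μN = 0.36 × 8.163 = 2.939 N.
Net force along the incline is 5.442 − 2.939 = 2.503 N, so a = 2.503 / 1 = 2.5030 m/s².

2.50 m/s²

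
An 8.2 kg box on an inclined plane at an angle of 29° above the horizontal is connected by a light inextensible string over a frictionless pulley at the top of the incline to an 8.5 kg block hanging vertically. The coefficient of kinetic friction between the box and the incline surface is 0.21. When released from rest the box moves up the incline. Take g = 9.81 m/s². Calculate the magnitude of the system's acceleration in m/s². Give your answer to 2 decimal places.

For the box on the incline: the weight component along the slope is m₁g sin 29° = 8.2 × 9.81 × 0.4848 = 38.998 N and the normal force is N = m₁g cos 29° = 70.356 N.
Kinetic friction opposes the box's motion up the incline: f = μN = 0.21 × 70.356 = 14.775 N acting down the slope.
Newton's second law for the box (up-slope positive): T − 38.998 − 14.775 = 8.2 a. For the hanging block (downward positive): 8.5 × 9.81 − T = 8.5 a.
Adding the two equations eliminates T: 29.612 = 16.7 a, so a = 1.7732 m/s².

1.77 m/s²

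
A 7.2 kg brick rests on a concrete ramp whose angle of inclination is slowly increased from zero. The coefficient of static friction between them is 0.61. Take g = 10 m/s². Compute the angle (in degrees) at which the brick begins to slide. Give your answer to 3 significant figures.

31.4°

At the threshold of sliding, static friction is at its maximum μ_s N and exactly balances the weight component along the incline: mg sin θ = μ_s mg cos θ.
Hence tan θ = μ_s = 0.61, so θ = arctan(0.61) = 31.3832°.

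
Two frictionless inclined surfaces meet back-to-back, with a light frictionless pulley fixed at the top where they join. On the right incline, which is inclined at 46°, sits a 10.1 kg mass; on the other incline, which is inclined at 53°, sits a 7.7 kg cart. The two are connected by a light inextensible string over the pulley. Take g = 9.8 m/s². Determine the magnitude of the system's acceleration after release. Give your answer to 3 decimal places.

Resolve each weight along its own incline: the 10.1 kg mass has component 10.1 × 9.8 × sin 46° = 71.200 N down its slope, and the 7.7 kg mass has 7.7 × 9.8 × sin 53° = 60.265 N down its slope.
The 10.1 kg side's 71.200 N exceeds the other side's 60.265 N, so that mass slides down and the 7.7 kg mass slides up. Taking that direction as positive, Newton's second law for the whole system gives 71.200 − 60.265 = (10.1 + 7.7) a, so a = 10.935 / 17.8 = 0.6143 m/s².

0.614 m/s²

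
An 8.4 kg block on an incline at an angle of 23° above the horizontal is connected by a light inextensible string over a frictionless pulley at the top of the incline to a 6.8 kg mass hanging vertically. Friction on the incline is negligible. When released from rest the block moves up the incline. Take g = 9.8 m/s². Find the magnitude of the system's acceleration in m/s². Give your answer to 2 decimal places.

For the block on the incline: the weight component along the slope is m₁g sin 23° = 8.4 × 9.8 × 0.3907 = 32.162 N and the normal force is N = m₁g cos 23° = 75.776 N.
Newton's second law for the block (up-slope positive): T − 32.162 = 8.4 a. For the hanging mass (downward positive): 6.8 × 9.8 − T = 6.8 a.
Adding the two equations eliminates T: 34.478 = 15.2 a, so a = 2.2683 m/s².

2.27 m/s²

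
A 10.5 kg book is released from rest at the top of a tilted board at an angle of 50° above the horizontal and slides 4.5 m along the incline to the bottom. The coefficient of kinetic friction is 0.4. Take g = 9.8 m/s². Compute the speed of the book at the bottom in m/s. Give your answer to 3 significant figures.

6.70 m/s

The weight component along the incline is mg sin 50° = 78.826 N and the normal force is N = mg cos 50° = 66.143 N.
Friction up the slope is f = μN = 0.4 × 66.143 = 26.457 N, so the net downslope force is 78.826 − 26.457 = 52.369 N and a = 52.369 / 10.5 = 4.9875 m/s².
Starting from rest over a distance of 4.5 m, v² = 2aL = 2 × 4.9875 × 4.5 = 44.8875, so v = 6.6998 m/s.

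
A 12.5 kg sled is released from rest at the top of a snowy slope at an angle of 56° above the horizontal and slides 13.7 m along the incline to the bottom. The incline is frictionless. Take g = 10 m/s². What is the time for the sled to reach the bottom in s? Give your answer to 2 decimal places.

The weight component along the incline is mg sin 56° = 103.630 N and the normal force is N = mg cos 56° = 69.899 N.
With no friction, a = g sin 56° = 8.2904 m/s².
Starting from rest, L = ½at², so t = √(2L/a) = √(2 × 13.7 / 8.2904) = 1.8180 s.

1.82 s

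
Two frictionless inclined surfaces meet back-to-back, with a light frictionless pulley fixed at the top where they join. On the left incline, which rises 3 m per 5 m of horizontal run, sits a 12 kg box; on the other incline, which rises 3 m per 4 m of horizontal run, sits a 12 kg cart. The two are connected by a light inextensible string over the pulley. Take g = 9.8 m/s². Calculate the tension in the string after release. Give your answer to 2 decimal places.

65.53 N

Resolve each weight along its own incline: the 12 kg mass has component 12 × 9.8 × sin 30.96° = 60.505 N down its slope, and the 12 kg mass has 12 × 9.8 × sin 36.87° = 70.560 N down its slope.
The 12 kg side's 70.560 N exceeds the other side's 60.505 N, so that mass slides down and the 12 kg mass slides up. Taking that direction as positive, Newton's second law for the whole system gives 70.560 − 60.505 = (12 + 12) a, so a = 10.055 / 24 = 0.4190 m/s².
For the 12 kg mass (up-slope positive): T − 60.505 = 12 × 0.4190, so T = 65.533 N.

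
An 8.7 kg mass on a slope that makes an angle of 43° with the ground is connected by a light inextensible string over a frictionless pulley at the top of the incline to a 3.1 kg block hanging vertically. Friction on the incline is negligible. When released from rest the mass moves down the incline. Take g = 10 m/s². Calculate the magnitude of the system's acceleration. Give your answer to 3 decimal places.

2.401 m/s²

For the mass on the incline: the weight component along the slope is m₁g sin 43° = 8.7 × 10 × 0.6820 = 59.334 N and the normal force is N = m₁g cos 43° = 63.628 N.
Newton's second law for the mass (down-slope positive): 59.334 − T = 8.7 a. For the hanging block (upward positive): T − 3.1 × 10 = 3.1 a.
Adding the two equations eliminates T: 28.334 = 11.8 a, so a = 2.4012 m/s².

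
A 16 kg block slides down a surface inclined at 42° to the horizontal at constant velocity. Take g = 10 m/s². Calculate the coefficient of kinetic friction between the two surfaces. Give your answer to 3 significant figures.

At constant velocity the net force along the incline is zero: mg sin 42° = μ mg cos 42°.
So μ = tan 42° = 0.6691 / 0.7431 = 0.9004.

0.900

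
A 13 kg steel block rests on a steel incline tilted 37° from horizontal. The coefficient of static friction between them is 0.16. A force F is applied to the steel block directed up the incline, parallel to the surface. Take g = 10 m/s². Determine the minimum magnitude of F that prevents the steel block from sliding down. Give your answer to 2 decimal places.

The normal force is N = mg cos 37° = 103.823 N. With F at its minimum the steel block is on the verge of sliding down, so static friction is at its maximum μ_s N = 0.16 × 103.823 = 16.612 N and acts up the slope.
Equilibrium along the incline: F + μ_s N = mg sin 37°, so F = 78.236 − 16.612 = 61.624 N.

61.62 N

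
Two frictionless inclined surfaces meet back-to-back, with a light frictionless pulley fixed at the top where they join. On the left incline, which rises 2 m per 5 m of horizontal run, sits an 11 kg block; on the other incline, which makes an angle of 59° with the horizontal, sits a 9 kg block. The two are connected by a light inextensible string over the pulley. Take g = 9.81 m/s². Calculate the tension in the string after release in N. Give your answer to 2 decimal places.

59.66 N

Resolve each weight along its own incline: the 11 kg mass has component 11 × 9.81 × sin 21.80° = 40.077 N down its slope, and the 9 kg mass has 9 × 9.81 × sin 59° = 75.679 N down its slope.
The 9 kg side's 75.679 N exceeds the other side's 40.077 N, so that mass slides down and the 11 kg mass slides up. Taking that direction as positive, Newton's second law for the whole system gives 75.679 − 40.077 = (11 + 9) a, so a = 35.602 / 20 = 1.7801 m/s².
For the 11 kg mass (up-slope positive): T − 40.077 = 11 × 1.7801, so T = 59.658 N.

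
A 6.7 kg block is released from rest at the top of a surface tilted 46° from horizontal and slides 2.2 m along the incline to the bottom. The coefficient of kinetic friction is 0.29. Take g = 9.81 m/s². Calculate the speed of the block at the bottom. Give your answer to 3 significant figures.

The weight component along the incline is mg sin 46° = 47.280 N and the normal force is N = mg cos 46° = 45.658 N.
Friction up the slope is f = μN = 0.29 × 45.658 = 13.241 N, so the net downslope force is 47.280 − 13.241 = 34.039 N and a = 34.039 / 6.7 = 5.0804 m/s².
Starting from rest over a distance of 2.2 m, v² = 2aL = 2 × 5.0804 × 2.2 = 22.3538, so v = 4.7280 m/s.

4.73 m/s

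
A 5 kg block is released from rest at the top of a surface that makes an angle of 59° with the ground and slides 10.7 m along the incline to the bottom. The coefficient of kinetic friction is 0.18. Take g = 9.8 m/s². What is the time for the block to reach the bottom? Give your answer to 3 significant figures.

The weight component along the incline is mg sin 59° = 42.001 N and the normal force is N = mg cos 59° = 25.237 N.
Friction up the slope is f = μN = 0.18 × 25.237 = 4.543 N, so the net downslope force is 42.001 − 4.543 = 37.458 N and a = 37.458 / 5 = 7.4916 m/s².
Starting from rest, L = ½at², so t = √(2L/a) = √(2 × 10.7 / 7.4916) = 1.6901 s.

1.69 s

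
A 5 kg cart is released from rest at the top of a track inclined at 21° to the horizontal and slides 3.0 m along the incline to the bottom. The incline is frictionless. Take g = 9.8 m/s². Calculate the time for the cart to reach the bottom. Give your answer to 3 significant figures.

1.31 s

The weight component along the incline is mg sin 21° = 17.560 N and the normal force is N = mg cos 21° = 45.745 N.
With no friction, a = g sin 21° = 3.5120 m/s².
Starting from rest, L = ½at², so t = √(2L/a) = √(2 × 3.0 / 3.5120) = 1.3071 s.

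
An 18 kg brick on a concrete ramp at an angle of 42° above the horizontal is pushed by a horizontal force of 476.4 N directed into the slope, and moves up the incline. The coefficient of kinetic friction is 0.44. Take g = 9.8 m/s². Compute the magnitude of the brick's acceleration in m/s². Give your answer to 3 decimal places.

2.114 m/s²

The horizontal push has components F cos 42° = 476.4 × 0.7431 = 354.013 N up the incline and F sin 42° = 476.4 × 0.6691 = 318.759 N pressing into the surface.
The normal force is therefore N = mg cos 42° + F sin 42° = 131.083 + 318.759 = 449.842 N, and kinetic friction down the slope is μN = 0.44 × 449.842 = 197.930 N.
Along the incline: F cos 42° − mg sin 42° − μN = ma, so 354.013 − 118.029 − 197.930 = 18 a, giving a = 2.1141 m/s².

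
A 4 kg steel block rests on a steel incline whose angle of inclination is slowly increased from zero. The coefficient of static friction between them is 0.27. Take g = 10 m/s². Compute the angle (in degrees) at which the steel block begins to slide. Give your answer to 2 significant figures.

At the threshold of sliding, static friction is at its maximum μ_s N and exactly balances the weight component along the incline: mg sin θ = μ_s mg cos θ.
Hence tan θ = μ_s = 0.27, so θ = arctan(0.27) = 15.1096°.

15°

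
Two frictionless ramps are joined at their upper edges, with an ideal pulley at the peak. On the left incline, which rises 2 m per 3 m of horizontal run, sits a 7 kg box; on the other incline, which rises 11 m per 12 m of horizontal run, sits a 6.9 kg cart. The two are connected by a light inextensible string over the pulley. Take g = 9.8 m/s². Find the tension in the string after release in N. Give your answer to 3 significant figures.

Resolve each weight along its own incline: the 7 kg mass has component 7 × 9.8 × sin 33.69° = 38.052 N down its slope, and the 6.9 kg mass has 6.9 × 9.8 × sin 42.51° = 45.692 N down its slope.
The 6.9 kg side's 45.692 N exceeds the other side's 38.052 N, so that mass slides down and the 7 kg mass slides up. Taking that direction as positive, Newton's second law for the whole system gives 45.692 − 38.052 = (7 + 6.9) a, so a = 7.640 / 13.9 = 0.5496 m/s².
For the 7 kg mass (up-slope positive): T − 38.052 = 7 × 0.5496, so T = 41.899 N.

41.9 N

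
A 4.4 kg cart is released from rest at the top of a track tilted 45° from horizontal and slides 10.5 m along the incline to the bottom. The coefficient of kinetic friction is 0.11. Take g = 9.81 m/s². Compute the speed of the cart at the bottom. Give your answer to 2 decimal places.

The weight component along the incline is mg sin 45° = 30.522 N and the normal force is N = mg cos 45° = 30.522 N.
Friction up the slope is f = μN = 0.11 × 30.522 = 3.357 N, so the net downslope force is 30.522 − 3.357 = 27.165 N and a = 27.165 / 4.4 = 6.1739 m/s².
Starting from rest over a distance of 10.5 m, v² = 2aL = 2 × 6.1739 × 10.5 = 129.6519, so v = 11.3865 m/s.

11.39 m/s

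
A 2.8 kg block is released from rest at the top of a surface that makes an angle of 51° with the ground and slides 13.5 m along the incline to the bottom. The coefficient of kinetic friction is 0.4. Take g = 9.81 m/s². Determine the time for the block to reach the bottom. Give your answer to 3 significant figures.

The weight component along the incline is mg sin 51° = 21.347 N and the normal force is N = mg cos 51° = 17.286 N.
Friction up the slope is f = μN = 0.4 × 17.286 = 6.914 N, so the net downslope force is 21.347 − 6.914 = 14.433 N and a = 14.433 / 2.8 = 5.1546 m/s².
Starting from rest, L = ½at², so t = √(2L/a) = √(2 × 13.5 / 5.1546) = 2.2887 s.

2.29 s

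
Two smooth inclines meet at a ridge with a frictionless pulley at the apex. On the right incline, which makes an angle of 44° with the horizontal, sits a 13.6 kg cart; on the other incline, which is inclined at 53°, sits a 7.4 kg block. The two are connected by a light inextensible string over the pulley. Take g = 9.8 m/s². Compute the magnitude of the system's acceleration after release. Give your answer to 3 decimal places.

1.651 m/s²

Resolve each weight along its own incline: the 13.6 kg mass has component 13.6 × 9.8 × sin 44° = 92.584 N down its slope, and the 7.4 kg mass has 7.4 × 9.8 × sin 53° = 57.917 N down its slope.
The 13.6 kg side's 92.584 N exceeds the other side's 57.917 N, so that mass slides down and the 7.4 kg mass slides up. Taking that direction as positive, Newton's second law for the whole system gives 92.584 − 57.917 = (13.6 + 7.4) a, so a = 34.667 / 21 = 1.6508 m/s².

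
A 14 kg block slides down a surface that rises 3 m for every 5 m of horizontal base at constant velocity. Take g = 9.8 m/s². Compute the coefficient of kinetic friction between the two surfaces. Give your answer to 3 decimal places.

At constant velocity the net force along the incline is zero: mg sin 30.96° = μ mg cos 30.96°.
So μ = tan 30.96° = 0.5145 / 0.8575 = 0.6000.

0.600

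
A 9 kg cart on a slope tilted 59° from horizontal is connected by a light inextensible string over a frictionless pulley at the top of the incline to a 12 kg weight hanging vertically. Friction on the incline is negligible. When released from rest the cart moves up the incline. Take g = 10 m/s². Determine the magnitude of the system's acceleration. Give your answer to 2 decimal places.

2.04 m/s²

For the cart on the incline: the weight component along the slope is m₁g sin 59° = 9 × 10 × 0.8572 = 77.148 N and the normal force is N = m₁g cos 59° = 46.353 N.
Newton's second law for the cart (up-slope positive): T − 77.148 = 9 a. For the hanging weight (downward positive): 12 × 10 − T = 12 a.
Adding the two equations eliminates T: 42.852 = 21 a, so a = 2.0406 m/s².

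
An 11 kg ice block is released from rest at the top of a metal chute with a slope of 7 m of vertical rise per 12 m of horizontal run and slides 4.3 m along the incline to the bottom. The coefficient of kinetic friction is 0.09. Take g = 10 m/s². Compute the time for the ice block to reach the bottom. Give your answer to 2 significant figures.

1.4 s

The weight component along the incline is mg sin 30.26° = 55.426 N and the normal force is N = mg cos 30.26° = 95.016 N.
Friction up the slope is f = μN = 0.09 × 95.016 = 8.551 N, so the net downslope force is 55.426 − 8.551 = 46.875 N and a = 46.875 / 11 = 4.2614 m/s².
Starting from rest, L = ½at², so t = √(2L/a) = √(2 × 4.3 / 4.2614) = 1.4206 s.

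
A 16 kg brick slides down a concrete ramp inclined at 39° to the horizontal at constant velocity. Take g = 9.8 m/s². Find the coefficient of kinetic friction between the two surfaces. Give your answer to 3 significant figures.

At constant velocity the net force along the incline is zero: mg sin 39° = μ mg cos 39°.
So μ = tan 39° = 0.6293 / 0.7771 = 0.8098.

0.810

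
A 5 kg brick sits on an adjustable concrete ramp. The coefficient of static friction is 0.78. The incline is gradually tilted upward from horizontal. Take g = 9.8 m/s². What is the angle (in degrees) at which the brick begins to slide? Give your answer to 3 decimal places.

37.954°

At the threshold of sliding, static friction is at its maximum μ_s N and exactly balances the weight component along the incline: mg sin θ = μ_s mg cos θ.
Hence tan θ = μ_s = 0.78, so θ = arctan(0.78) = 37.9542°.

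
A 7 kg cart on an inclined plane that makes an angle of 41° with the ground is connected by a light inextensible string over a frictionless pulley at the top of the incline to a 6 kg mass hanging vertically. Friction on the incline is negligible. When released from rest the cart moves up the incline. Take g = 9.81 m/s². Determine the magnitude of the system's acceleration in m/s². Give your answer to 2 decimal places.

1.06 m/s²

For the cart on the incline: the weight component along the slope is m₁g sin 41° = 7 × 9.81 × 0.6561 = 45.054 N and the normal force is N = m₁g cos 41° = 51.826 N.
Newton's second law for the cart (up-slope positive): T − 45.054 = 7 a. For the hanging mass (downward positive): 6 × 9.81 − T = 6 a.
Adding the two equations eliminates T: 13.806 = 13 a, so a = 1.0620 m/s².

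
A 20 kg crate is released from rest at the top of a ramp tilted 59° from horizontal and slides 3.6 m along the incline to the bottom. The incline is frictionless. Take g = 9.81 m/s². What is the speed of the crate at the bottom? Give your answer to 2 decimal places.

7.78 m/s

The weight component along the incline is mg sin 59° = 168.176 N and the normal force is N = mg cos 59° = 101.050 N.
With no friction, a = g sin 59° = 8.4088 m/s².
Starting from rest over a distance of 3.6 m, v² = 2aL = 2 × 8.4088 × 3.6 = 60.5434, so v = 7.7810 m/s.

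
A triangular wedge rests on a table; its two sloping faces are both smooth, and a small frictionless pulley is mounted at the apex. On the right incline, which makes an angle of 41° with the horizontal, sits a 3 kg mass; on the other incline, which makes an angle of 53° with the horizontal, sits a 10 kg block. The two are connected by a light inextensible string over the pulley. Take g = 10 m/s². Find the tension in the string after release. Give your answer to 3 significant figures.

Resolve each weight along its own incline: the 3 kg mass has component 3 × 10 × sin 41° = 19.682 N down its slope, and the 10 kg mass has 10 × 10 × sin 53° = 79.864 N down its slope.
The 10 kg side's 79.864 N exceeds the other side's 19.682 N, so that mass slides down and the 3 kg mass slides up. Taking that direction as positive, Newton's second law for the whole system gives 79.864 − 19.682 = (3 + 10) a, so a = 60.182 / 13 = 4.6294 m/s².
For the 3 kg mass (up-slope positive): T − 19.682 = 3 × 4.6294, so T = 33.570 N.

33.6 N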